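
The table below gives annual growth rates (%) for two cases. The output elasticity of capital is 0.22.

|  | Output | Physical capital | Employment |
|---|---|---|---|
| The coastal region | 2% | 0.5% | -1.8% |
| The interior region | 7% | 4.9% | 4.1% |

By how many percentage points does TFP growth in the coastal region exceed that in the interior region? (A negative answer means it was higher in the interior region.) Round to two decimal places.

Labor's share = 1 − 0.22 = 0.78.
The coastal region: TFP = 2 − 0.11 + 1.404 = 3.294%.
The interior region: TFP = 7 − 1.078 − 3.198 = 2.724%.
Difference = 3.294 − (2.724) = 0.57 pp.

0.57 percentage points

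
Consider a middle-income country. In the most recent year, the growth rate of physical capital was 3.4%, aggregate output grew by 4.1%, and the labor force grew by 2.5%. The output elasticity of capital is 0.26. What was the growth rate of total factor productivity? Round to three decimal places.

Total factor productivity grew 1.366%.

Labor's share = 1 − 0.26 = 0.74.
Physical capital: 0.26 × 3.4 = 0.884 pp.
The labor force: 0.74 × 2.5 = 1.85 pp.
TFP growth = 4.1 − 2.734 = 1.366%.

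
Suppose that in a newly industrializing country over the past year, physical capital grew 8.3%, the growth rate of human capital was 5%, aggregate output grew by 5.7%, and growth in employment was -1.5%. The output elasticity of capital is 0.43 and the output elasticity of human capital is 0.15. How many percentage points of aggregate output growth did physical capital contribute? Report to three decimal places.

Contribution = share × growth = 0.43 × 8.3 = 3.569 pp.

3.569 pp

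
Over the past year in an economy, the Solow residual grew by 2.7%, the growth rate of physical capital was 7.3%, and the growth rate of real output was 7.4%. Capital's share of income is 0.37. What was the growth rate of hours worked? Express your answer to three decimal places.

Hours worked growth was 3.173%.

Labor's share = 1 − 0.37 = 0.63.
gY = gA + 0.37×7.3 + 0.63×g.
0.63×g = 7.4 − 2.7 − 2.701 = 1.999.
g = 1.999 / 0.63 = 3.17302%.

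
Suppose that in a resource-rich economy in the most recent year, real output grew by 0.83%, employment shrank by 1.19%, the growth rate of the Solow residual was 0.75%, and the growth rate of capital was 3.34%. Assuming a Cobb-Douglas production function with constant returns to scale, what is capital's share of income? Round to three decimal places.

gY = gA + α·gK + (1−α)·gL, so gY − gA − gL = α(gK − gL).
0.83 − 0.75 + 1.19 = α × (3.34 − (-1.19)).
1.27 = 4.53 α, so α = 0.28035.

0.280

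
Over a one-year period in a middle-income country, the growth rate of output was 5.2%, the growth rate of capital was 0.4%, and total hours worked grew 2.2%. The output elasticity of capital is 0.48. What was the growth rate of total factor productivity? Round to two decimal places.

Labor's share = 1 − 0.48 = 0.52.
Capital: 0.48 × 0.4 = 0.192 pp.
Total hours worked: 0.52 × 2.2 = 1.144 pp.
TFP growth = 5.2 − 1.336 = 3.864%.

Total factor productivity growth was 3.86%.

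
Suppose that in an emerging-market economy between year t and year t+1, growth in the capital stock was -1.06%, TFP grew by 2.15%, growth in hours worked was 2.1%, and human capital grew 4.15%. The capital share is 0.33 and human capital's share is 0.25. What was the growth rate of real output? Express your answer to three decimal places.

3.720%

Labor's share = 1 − 0.33 − 0.25 = 0.42.
The capital stock: 0.33 × (-1.06) = -0.3498 pp.
Human capital: 0.25 × 4.15 = 1.0375 pp.
Hours worked: 0.42 × 2.1 = 0.882 pp.
Output growth = 2.15 + 1.5697 = 3.7197%.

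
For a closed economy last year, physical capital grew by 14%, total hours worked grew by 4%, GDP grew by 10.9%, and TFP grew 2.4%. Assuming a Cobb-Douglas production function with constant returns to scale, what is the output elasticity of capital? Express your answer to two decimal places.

α = 0.45

gY = gA + α·gK + (1−α)·gL, so gY − gA − gL = α(gK − gL).
10.9 − 2.4 − 4 = α × (14 − 4).
4.5 = 10 α, so α = 0.45.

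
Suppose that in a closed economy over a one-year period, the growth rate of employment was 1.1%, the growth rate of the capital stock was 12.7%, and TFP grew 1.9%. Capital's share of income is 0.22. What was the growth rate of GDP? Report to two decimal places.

Labor's share = 1 − 0.22 = 0.78.
The capital stock: 0.22 × 12.7 = 2.794 pp.
Employment: 0.78 × 1.1 = 0.858 pp.
Output growth = 1.9 + 3.652 = 5.552%.

GDP growth was 5.55%.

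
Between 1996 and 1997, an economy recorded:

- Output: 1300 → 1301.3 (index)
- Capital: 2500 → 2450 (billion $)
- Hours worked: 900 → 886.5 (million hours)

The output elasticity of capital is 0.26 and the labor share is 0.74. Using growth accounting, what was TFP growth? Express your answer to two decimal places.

Output growth = (1301.3 − 1300) / 1300 = 0.1%.
Capital growth = (2450 − 2500) / 2500 = -2%.
Hours worked growth = (886.5 − 900) / 900 = -1.5%.
Labor's share = 1 − 0.26 = 0.74.
Capital: 0.26 × (-2) = -0.52 pp.
Hours worked: 0.74 × (-1.5) = -1.11 pp.
TFP growth = 0.1 + 1.63 = 1.73%.

1.73%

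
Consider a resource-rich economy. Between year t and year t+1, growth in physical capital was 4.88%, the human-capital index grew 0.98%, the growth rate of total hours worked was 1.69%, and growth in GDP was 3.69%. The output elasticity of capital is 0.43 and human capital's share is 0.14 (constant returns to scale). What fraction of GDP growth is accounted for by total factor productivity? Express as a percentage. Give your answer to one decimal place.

Labor's share = 1 − 0.43 − 0.14 = 0.43.
Physical capital: 0.43 × 4.88 = 2.0984 pp.
The human-capital index: 0.14 × 0.98 = 0.1372 pp.
Total hours worked: 0.43 × 1.69 = 0.7267 pp.
TFP growth = 3.69 − 2.9623 = 0.7277%.
TFP share of growth = 0.7277 / 3.69 × 100 = 19.721%.

19.7%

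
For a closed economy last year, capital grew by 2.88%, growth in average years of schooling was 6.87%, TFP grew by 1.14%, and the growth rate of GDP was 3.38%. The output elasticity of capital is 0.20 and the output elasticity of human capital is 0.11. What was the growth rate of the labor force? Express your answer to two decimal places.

Labor's share = 1 − 0.2 − 0.11 = 0.69.
gY = gA + 0.2×2.88 + 0.11×6.87 + 0.69×g.
0.69×g = 3.38 − 1.14 − 1.3317 = 0.9083.
g = 0.9083 / 0.69 = 1.3164%.

The labor force grew 1.32%.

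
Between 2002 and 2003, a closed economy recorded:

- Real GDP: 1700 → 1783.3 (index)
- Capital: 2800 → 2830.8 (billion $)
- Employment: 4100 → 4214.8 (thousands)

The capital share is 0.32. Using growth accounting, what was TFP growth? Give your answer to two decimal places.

Real GDP growth = (1783.3 − 1700) / 1700 = 4.9%.
Capital growth = (2830.8 − 2800) / 2800 = 1.1%.
Employment growth = (4214.8 − 4100) / 4100 = 2.8%.
Labor's share = 1 − 0.32 = 0.68.
Capital: 0.32 × 1.1 = 0.352 pp.
Employment: 0.68 × 2.8 = 1.904 pp.
TFP growth = 4.9 − 2.256 = 2.644%.

2.64%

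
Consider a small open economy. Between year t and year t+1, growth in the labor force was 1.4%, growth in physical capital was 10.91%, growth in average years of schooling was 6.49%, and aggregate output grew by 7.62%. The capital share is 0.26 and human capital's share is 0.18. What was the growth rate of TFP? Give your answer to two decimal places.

TFP growth was 2.83%.

Labor's share = 1 − 0.26 − 0.18 = 0.56.
Physical capital: 0.26 × 10.91 = 2.8366 pp.
Average years of schooling: 0.18 × 6.49 = 1.1682 pp.
The labor force: 0.56 × 1.4 = 0.784 pp.
TFP growth = 7.62 − 4.7888 = 2.8312%.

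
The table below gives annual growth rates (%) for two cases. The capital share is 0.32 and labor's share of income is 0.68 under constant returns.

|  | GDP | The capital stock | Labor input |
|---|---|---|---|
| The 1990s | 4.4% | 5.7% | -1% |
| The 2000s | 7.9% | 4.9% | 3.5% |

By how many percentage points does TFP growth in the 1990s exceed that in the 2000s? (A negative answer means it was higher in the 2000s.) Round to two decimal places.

-0.70 percentage points

Labor's share = 1 − 0.32 = 0.68.
The 1990s: TFP = 4.4 − 1.824 + 0.68 = 3.256%.
The 2000s: TFP = 7.9 − 1.568 − 2.38 = 3.952%.
Difference = 3.256 − (3.952) = -0.696 pp.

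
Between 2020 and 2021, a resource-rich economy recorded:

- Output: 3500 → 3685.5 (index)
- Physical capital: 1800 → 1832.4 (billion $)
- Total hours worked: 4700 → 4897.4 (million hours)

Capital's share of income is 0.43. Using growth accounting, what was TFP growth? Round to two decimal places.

Output growth = (3685.5 − 3500) / 3500 = 5.3%.
Physical capital growth = (1832.4 − 1800) / 1800 = 1.8%.
Total hours worked growth = (4897.4 − 4700) / 4700 = 4.2%.
Labor's share = 1 − 0.43 = 0.57.
Physical capital: 0.43 × 1.8 = 0.774 pp.
Total hours worked: 0.57 × 4.2 = 2.394 pp.
TFP growth = 5.3 − 3.168 = 2.132%.

2.13%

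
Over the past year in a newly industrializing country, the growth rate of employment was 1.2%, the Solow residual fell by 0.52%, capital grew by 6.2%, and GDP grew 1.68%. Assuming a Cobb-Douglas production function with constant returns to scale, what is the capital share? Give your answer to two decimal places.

gY = gA + α·gK + (1−α)·gL, so gY − gA − gL = α(gK − gL).
1.68 + 0.52 − 1.2 = α × (6.2 − 1.2).
1 = 5 α, so α = 0.2.

0.20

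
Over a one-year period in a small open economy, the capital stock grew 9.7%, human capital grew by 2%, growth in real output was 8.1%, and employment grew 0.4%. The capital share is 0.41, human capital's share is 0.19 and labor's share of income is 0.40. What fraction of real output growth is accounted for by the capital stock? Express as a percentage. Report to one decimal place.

The capital stock contributed 0.41 × 9.7 = 3.977 pp.
Share of growth = 3.977 / 8.1 × 100 = 49.099%.

The capital stock accounted for 49.1% of growth.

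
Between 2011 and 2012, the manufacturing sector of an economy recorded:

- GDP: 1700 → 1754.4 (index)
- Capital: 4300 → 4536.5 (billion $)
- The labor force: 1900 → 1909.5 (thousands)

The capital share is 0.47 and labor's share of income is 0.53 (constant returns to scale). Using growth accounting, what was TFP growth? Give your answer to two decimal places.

0.35%

GDP growth = (1754.4 − 1700) / 1700 = 3.2%.
Capital growth = (4536.5 − 4300) / 4300 = 5.5%.
The labor force growth = (1909.5 − 1900) / 1900 = 0.5%.
Labor's share = 1 − 0.47 = 0.53.
Capital: 0.47 × 5.5 = 2.585 pp.
The labor force: 0.53 × 0.5 = 0.265 pp.
TFP growth = 3.2 − 2.85 = 0.35%.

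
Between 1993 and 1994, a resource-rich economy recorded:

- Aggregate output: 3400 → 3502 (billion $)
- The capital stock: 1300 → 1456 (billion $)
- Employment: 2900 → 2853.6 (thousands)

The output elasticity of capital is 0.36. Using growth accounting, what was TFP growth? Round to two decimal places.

-0.30%

Aggregate output growth = (3502 − 3400) / 3400 = 3%.
The capital stock growth = (1456 − 1300) / 1300 = 12%.
Employment growth = (2853.6 − 2900) / 2900 = -1.6%.
Labor's share = 1 − 0.36 = 0.64.
The capital stock: 0.36 × 12 = 4.32 pp.
Employment: 0.64 × (-1.6) = -1.024 pp.
TFP growth = 3 − 3.296 = -0.296%.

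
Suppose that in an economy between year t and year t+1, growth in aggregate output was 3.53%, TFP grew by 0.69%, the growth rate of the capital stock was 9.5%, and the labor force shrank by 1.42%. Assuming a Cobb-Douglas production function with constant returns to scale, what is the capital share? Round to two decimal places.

gY = gA + α·gK + (1−α)·gL, so gY − gA − gL = α(gK − gL).
3.53 − 0.69 + 1.42 = α × (9.5 − (-1.42)).
4.26 = 10.92 α, so α = 0.3901.

0.39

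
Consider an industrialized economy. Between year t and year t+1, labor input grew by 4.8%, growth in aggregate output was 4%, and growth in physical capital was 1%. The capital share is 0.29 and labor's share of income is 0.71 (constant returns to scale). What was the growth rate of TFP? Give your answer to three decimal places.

Labor's share = 1 − 0.29 = 0.71.
Physical capital: 0.29 × 1 = 0.29 pp.
Labor input: 0.71 × 4.8 = 3.408 pp.
TFP growth = 4 − 3.698 = 0.302%.

TFP growth was 0.302%.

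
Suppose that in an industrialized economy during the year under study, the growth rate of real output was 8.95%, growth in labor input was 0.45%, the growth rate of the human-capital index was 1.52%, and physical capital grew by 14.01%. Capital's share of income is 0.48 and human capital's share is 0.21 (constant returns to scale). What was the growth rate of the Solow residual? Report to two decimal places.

1.77%

Labor's share = 1 − 0.48 − 0.21 = 0.31.
Physical capital: 0.48 × 14.01 = 6.7248 pp.
The human-capital index: 0.21 × 1.52 = 0.3192 pp.
Labor input: 0.31 × 0.45 = 0.1395 pp.
TFP growth = 8.95 − 7.1835 = 1.7665%.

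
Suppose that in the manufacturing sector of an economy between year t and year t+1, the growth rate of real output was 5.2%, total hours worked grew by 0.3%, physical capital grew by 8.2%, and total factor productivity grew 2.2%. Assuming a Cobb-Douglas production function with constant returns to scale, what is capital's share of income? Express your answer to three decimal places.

gY = gA + α·gK + (1−α)·gL, so gY − gA − gL = α(gK − gL).
5.2 − 2.2 − 0.3 = α × (8.2 − 0.3).
2.7 = 7.9 α, so α = 0.34177.

Capital's share of income is 0.342.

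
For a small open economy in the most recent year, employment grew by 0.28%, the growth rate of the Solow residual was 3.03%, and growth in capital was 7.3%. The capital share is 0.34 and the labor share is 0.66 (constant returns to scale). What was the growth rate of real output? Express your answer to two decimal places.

5.70%

Labor's share = 1 − 0.34 = 0.66.
Capital: 0.34 × 7.3 = 2.482 pp.
Employment: 0.66 × 0.28 = 0.1848 pp.
Output growth = 3.03 + 2.6668 = 5.6968%.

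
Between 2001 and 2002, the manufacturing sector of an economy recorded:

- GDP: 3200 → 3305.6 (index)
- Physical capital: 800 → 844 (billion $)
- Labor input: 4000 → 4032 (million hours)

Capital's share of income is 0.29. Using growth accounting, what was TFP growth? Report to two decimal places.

GDP growth = (3305.6 − 3200) / 3200 = 3.3%.
Physical capital growth = (844 − 800) / 800 = 5.5%.
Labor input growth = (4032 − 4000) / 4000 = 0.8%.
Labor's share = 1 − 0.29 = 0.71.
Physical capital: 0.29 × 5.5 = 1.595 pp.
Labor input: 0.71 × 0.8 = 0.568 pp.
TFP growth = 3.3 − 2.163 = 1.137%.

TFP growth was 1.14%.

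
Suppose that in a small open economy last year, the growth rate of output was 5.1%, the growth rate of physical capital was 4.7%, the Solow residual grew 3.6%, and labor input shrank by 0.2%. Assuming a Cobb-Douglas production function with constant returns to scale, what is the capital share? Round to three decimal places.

The capital share is 0.347.

gY = gA + α·gK + (1−α)·gL, so gY − gA − gL = α(gK − gL).
5.1 − 3.6 + 0.2 = α × (4.7 − (-0.2)).
1.7 = 4.9 α, so α = 0.34694.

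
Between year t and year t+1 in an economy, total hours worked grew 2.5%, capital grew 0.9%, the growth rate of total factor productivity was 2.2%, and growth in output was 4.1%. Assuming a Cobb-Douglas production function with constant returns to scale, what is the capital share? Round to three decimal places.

gY = gA + α·gK + (1−α)·gL, so gY − gA − gL = α(gK − gL).
4.1 − 2.2 − 2.5 = α × (0.9 − 2.5).
-0.6 = -1.6 α, so α = 0.375.

0.375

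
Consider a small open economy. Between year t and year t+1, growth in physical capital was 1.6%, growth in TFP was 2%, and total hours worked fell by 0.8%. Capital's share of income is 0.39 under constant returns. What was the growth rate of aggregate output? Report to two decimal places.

2.14%

Labor's share = 1 − 0.39 = 0.61.
Physical capital: 0.39 × 1.6 = 0.624 pp.
Total hours worked: 0.61 × (-0.8) = -0.488 pp.
Output growth = 2 + 0.136 = 2.136%.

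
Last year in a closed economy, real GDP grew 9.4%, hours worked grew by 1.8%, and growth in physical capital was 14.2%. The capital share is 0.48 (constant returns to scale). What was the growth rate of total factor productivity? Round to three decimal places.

Labor's share = 1 − 0.48 = 0.52.
Physical capital: 0.48 × 14.2 = 6.816 pp.
Hours worked: 0.52 × 1.8 = 0.936 pp.
TFP growth = 9.4 − 7.752 = 1.648%.

Total factor productivity growth was 1.648%.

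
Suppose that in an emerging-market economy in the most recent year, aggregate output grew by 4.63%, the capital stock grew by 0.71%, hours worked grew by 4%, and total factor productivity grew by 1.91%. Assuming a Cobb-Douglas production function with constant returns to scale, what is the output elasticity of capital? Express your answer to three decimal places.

α = 0.389

gY = gA + α·gK + (1−α)·gL, so gY − gA − gL = α(gK − gL).
4.63 − 1.91 − 4 = α × (0.71 − 4).
-1.28 = -3.29 α, so α = 0.38906.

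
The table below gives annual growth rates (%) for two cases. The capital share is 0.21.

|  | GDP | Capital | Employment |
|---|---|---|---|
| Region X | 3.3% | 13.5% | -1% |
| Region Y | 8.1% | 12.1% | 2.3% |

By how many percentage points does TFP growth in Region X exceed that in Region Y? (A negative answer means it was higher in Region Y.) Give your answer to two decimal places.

-2.49 percentage points

Labor's share = 1 − 0.21 = 0.79.
Region X: TFP = 3.3 − 2.835 + 0.79 = 1.255%.
Region Y: TFP = 8.1 − 2.541 − 1.817 = 3.742%.
Difference = 1.255 − (3.742) = -2.487 pp.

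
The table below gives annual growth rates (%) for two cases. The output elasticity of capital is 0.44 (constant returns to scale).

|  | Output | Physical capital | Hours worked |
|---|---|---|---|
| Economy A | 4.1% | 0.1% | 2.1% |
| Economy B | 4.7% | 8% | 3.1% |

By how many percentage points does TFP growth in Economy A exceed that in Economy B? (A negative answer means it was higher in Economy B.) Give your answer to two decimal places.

3.44 percentage points

Labor's share = 1 − 0.44 = 0.56.
Economy A: TFP = 4.1 − 0.044 − 1.176 = 2.88%.
Economy B: TFP = 4.7 − 3.52 − 1.736 = -0.556%.
Difference = 2.88 − (-0.556) = 3.436 pp.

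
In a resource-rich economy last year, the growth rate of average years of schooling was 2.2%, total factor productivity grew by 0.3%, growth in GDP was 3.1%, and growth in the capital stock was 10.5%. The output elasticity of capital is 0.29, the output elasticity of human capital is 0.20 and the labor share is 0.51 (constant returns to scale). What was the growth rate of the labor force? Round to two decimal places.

-1.34%

Labor's share = 1 − 0.29 − 0.2 = 0.51.
gY = gA + 0.29×10.5 + 0.2×2.2 + 0.51×g.
0.51×g = 3.1 − 0.3 − 3.485 = -0.685.
g = -0.685 / 0.51 = -1.3431%.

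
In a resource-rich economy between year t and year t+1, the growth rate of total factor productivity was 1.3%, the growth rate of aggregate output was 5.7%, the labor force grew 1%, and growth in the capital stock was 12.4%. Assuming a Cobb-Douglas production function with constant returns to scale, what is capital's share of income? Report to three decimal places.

Capital's share of income is 0.298.

gY = gA + α·gK + (1−α)·gL, so gY − gA − gL = α(gK − gL).
5.7 − 1.3 − 1 = α × (12.4 − 1).
3.4 = 11.4 α, so α = 0.29825.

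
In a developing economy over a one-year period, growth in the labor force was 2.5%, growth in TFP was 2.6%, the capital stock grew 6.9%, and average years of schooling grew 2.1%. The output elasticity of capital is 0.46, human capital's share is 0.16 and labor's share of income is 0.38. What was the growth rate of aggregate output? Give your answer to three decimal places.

Aggregate output growth was 7.060%.

Labor's share = 1 − 0.46 − 0.16 = 0.38.
The capital stock: 0.46 × 6.9 = 3.174 pp.
Average years of schooling: 0.16 × 2.1 = 0.336 pp.
The labor force: 0.38 × 2.5 = 0.95 pp.
Output growth = 2.6 + 4.46 = 7.06%.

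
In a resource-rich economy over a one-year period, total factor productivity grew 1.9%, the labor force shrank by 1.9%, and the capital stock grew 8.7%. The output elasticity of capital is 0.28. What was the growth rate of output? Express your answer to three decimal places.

Labor's share = 1 − 0.28 = 0.72.
The capital stock: 0.28 × 8.7 = 2.436 pp.
The labor force: 0.72 × (-1.9) = -1.368 pp.
Output growth = 1.9 + 1.068 = 2.968%.

Output grew 2.968%.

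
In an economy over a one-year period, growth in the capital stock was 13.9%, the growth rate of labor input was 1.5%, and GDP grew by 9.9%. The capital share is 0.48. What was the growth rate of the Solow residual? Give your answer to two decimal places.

Labor's share = 1 − 0.48 = 0.52.
The capital stock: 0.48 × 13.9 = 6.672 pp.
Labor input: 0.52 × 1.5 = 0.78 pp.
TFP growth = 9.9 − 7.452 = 2.448%.

The Solow residual growth was 2.45%.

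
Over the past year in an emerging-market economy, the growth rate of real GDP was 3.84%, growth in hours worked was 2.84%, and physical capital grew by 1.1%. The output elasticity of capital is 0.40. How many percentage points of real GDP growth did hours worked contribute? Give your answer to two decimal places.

1.70 percentage points

Labor's share = 1 − 0.4 = 0.6.
Contribution = share × growth = 0.6 × 2.84 = 1.704 pp.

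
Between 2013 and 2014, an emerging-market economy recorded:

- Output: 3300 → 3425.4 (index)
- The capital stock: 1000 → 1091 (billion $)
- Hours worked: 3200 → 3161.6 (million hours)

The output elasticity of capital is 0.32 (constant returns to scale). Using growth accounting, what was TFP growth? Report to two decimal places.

Output growth = (3425.4 − 3300) / 3300 = 3.8%.
The capital stock growth = (1091 − 1000) / 1000 = 9.1%.
Hours worked growth = (3161.6 − 3200) / 3200 = -1.2%.
Labor's share = 1 − 0.32 = 0.68.
The capital stock: 0.32 × 9.1 = 2.912 pp.
Hours worked: 0.68 × (-1.2) = -0.816 pp.
TFP growth = 3.8 − 2.096 = 1.704%.

1.70%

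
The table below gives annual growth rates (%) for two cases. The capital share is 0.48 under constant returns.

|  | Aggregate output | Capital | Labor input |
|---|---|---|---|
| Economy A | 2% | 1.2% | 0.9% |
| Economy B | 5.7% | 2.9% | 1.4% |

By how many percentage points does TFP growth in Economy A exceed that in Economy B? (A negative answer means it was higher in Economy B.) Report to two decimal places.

Labor's share = 1 − 0.48 = 0.52.
Economy A: TFP = 2 − 0.576 − 0.468 = 0.956%.
Economy B: TFP = 5.7 − 1.392 − 0.728 = 3.58%.
Difference = 0.956 − (3.58) = -2.624 pp.

-2.62 percentage points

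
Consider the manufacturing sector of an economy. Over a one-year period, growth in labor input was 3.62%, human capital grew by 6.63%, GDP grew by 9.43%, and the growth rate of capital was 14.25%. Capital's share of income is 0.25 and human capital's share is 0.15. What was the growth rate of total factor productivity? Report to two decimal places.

Total factor productivity grew 2.70%.

Labor's share = 1 − 0.25 − 0.15 = 0.6.
Capital: 0.25 × 14.25 = 3.5625 pp.
Human capital: 0.15 × 6.63 = 0.9945 pp.
Labor input: 0.6 × 3.62 = 2.172 pp.
TFP growth = 9.43 − 6.729 = 2.701%.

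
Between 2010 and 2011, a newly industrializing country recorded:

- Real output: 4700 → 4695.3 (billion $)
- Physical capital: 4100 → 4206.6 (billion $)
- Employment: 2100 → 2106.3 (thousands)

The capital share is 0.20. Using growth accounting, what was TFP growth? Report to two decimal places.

Real output growth = (4695.3 − 4700) / 4700 = -0.1%.
Physical capital growth = (4206.6 − 4100) / 4100 = 2.6%.
Employment growth = (2106.3 − 2100) / 2100 = 0.3%.
Labor's share = 1 − 0.2 = 0.8.
Physical capital: 0.2 × 2.6 = 0.52 pp.
Employment: 0.8 × 0.3 = 0.24 pp.
TFP growth = -0.1 − 0.76 = -0.86%.

-0.86%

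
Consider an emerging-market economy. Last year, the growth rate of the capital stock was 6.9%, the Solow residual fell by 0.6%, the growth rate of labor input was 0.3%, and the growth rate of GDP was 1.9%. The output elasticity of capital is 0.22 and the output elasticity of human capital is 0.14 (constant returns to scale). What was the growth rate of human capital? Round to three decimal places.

5.643%

Labor's share = 1 − 0.22 − 0.14 = 0.64.
gY = gA + 0.22×6.9 + 0.64×0.3 + 0.14×g.
0.14×g = 1.9 + 0.6 − 1.71 = 0.79.
g = 0.79 / 0.14 = 5.64286%.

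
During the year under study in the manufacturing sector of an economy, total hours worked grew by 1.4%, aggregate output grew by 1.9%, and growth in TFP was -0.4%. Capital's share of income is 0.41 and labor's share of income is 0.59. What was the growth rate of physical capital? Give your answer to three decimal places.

Physical capital growth was 3.595%.

Labor's share = 1 − 0.41 = 0.59.
gY = gA + 0.59×1.4 + 0.41×g.
0.41×g = 1.9 + 0.4 − 0.826 = 1.474.
g = 1.474 / 0.41 = 3.59512%.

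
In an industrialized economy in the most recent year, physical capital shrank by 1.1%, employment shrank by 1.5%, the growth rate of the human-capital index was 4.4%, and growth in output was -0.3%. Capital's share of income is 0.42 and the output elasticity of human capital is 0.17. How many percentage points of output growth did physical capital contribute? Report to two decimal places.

Contribution = share × growth = 0.42 × (-1.1) = -0.462 pp.

-0.46 pp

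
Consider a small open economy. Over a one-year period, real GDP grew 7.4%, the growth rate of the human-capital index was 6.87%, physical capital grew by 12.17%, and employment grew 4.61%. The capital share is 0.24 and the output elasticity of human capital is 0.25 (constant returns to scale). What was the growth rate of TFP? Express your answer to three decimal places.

TFP grew 0.411%.

Labor's share = 1 − 0.24 − 0.25 = 0.51.
Physical capital: 0.24 × 12.17 = 2.9208 pp.
The human-capital index: 0.25 × 6.87 = 1.7175 pp.
Employment: 0.51 × 4.61 = 2.3511 pp.
TFP growth = 7.4 − 6.9894 = 0.4106%.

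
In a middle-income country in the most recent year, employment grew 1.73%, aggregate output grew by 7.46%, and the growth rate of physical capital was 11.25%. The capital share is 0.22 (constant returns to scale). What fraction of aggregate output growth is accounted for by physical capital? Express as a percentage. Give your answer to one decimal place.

33.2%

Physical capital contributed 0.22 × 11.25 = 2.475 pp.
Share of growth = 2.475 / 7.46 × 100 = 33.177%.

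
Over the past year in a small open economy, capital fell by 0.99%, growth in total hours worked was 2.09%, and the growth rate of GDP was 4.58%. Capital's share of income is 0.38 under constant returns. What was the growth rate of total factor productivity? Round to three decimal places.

Labor's share = 1 − 0.38 = 0.62.
Capital: 0.38 × (-0.99) = -0.3762 pp.
Total hours worked: 0.62 × 2.09 = 1.2958 pp.
TFP growth = 4.58 − 0.9196 = 3.6604%.

3.660%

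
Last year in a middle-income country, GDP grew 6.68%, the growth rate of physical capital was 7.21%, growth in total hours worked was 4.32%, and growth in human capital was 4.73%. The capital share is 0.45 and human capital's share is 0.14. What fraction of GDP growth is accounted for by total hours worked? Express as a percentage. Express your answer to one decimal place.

Total hours worked accounted for 26.5% of growth.

Labor's share = 1 − 0.45 − 0.14 = 0.41.
Total hours worked contributed 0.41 × 4.32 = 1.7712 pp.
Share of growth = 1.7712 / 6.68 × 100 = 26.515%.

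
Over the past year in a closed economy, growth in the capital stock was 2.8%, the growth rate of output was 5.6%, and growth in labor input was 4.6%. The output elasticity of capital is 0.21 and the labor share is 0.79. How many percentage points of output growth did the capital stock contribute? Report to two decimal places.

0.59 pp

Contribution = share × growth = 0.21 × 2.8 = 0.588 pp.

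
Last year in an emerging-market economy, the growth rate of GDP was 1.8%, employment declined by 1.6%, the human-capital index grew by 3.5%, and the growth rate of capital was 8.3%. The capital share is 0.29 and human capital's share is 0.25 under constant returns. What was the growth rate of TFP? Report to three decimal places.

-0.746%

Labor's share = 1 − 0.29 − 0.25 = 0.46.
Capital: 0.29 × 8.3 = 2.407 pp.
The human-capital index: 0.25 × 3.5 = 0.875 pp.
Employment: 0.46 × (-1.6) = -0.736 pp.
TFP growth = 1.8 − 2.546 = -0.746%.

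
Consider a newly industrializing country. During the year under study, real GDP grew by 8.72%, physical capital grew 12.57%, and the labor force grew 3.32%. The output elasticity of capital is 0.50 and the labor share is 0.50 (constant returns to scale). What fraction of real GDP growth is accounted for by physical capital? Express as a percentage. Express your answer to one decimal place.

Physical capital accounted for 72.1% of growth.

Physical capital contributed 0.5 × 12.57 = 6.285 pp.
Share of growth = 6.285 / 8.72 × 100 = 72.076%.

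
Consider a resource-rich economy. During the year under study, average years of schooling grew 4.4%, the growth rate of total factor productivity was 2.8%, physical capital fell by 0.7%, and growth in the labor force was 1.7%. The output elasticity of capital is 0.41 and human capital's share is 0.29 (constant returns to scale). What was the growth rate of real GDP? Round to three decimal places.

Labor's share = 1 − 0.41 − 0.29 = 0.3.
Physical capital: 0.41 × (-0.7) = -0.287 pp.
Average years of schooling: 0.29 × 4.4 = 1.276 pp.
The labor force: 0.3 × 1.7 = 0.51 pp.
Output growth = 2.8 + 1.499 = 4.299%.

4.299%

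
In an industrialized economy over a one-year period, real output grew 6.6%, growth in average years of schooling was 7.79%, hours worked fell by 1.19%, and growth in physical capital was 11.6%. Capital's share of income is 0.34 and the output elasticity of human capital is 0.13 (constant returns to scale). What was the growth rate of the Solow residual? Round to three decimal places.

Labor's share = 1 − 0.34 − 0.13 = 0.53.
Physical capital: 0.34 × 11.6 = 3.944 pp.
Average years of schooling: 0.13 × 7.79 = 1.0127 pp.
Hours worked: 0.53 × (-1.19) = -0.6307 pp.
TFP growth = 6.6 − 4.326 = 2.274%.

2.274%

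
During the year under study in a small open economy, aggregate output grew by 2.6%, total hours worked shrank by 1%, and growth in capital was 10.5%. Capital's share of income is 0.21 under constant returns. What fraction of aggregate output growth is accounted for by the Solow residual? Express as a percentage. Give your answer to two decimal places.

45.58%

Labor's share = 1 − 0.21 = 0.79.
Capital: 0.21 × 10.5 = 2.205 pp.
Total hours worked: 0.79 × (-1) = -0.79 pp.
TFP growth = 2.6 − 1.415 = 1.185%.
TFP share of growth = 1.185 / 2.6 × 100 = 45.5769%.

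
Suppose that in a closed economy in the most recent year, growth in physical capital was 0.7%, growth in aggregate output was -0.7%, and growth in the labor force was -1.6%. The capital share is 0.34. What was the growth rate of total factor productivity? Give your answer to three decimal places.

Total factor productivity grew 0.118%.

Labor's share = 1 − 0.34 = 0.66.
Physical capital: 0.34 × 0.7 = 0.238 pp.
The labor force: 0.66 × (-1.6) = -1.056 pp.
TFP growth = -0.7 + 0.818 = 0.118%.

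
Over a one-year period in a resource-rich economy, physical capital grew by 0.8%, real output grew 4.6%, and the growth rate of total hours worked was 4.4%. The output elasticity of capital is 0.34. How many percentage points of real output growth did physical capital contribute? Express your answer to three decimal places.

0.272 percentage points

Contribution = share × growth = 0.34 × 0.8 = 0.272 pp.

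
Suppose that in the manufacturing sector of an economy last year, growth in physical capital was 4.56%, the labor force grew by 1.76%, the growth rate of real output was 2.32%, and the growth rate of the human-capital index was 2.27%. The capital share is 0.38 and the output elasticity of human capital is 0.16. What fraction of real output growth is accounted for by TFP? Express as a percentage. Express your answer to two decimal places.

Labor's share = 1 − 0.38 − 0.16 = 0.46.
Physical capital: 0.38 × 4.56 = 1.7328 pp.
The human-capital index: 0.16 × 2.27 = 0.3632 pp.
The labor force: 0.46 × 1.76 = 0.8096 pp.
TFP growth = 2.32 − 2.9056 = -0.5856%.
TFP share of growth = -0.5856 / 2.32 × 100 = -25.2414%.

TFP accounted for -25.24% of growth.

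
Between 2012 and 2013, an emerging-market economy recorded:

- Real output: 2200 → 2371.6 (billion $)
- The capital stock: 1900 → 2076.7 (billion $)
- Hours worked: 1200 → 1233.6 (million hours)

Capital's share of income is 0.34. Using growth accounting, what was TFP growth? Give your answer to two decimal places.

Real output growth = (2371.6 − 2200) / 2200 = 7.8%.
The capital stock growth = (2076.7 − 1900) / 1900 = 9.3%.
Hours worked growth = (1233.6 − 1200) / 1200 = 2.8%.
Labor's share = 1 − 0.34 = 0.66.
The capital stock: 0.34 × 9.3 = 3.162 pp.
Hours worked: 0.66 × 2.8 = 1.848 pp.
TFP growth = 7.8 − 5.01 = 2.79%.

2.79%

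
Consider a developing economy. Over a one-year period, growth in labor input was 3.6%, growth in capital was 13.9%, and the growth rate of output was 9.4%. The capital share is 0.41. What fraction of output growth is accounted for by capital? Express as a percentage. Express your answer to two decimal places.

Capital contributed 0.41 × 13.9 = 5.699 pp.
Share of growth = 5.699 / 9.4 × 100 = 60.6277%.

Capital accounted for 60.63% of growth.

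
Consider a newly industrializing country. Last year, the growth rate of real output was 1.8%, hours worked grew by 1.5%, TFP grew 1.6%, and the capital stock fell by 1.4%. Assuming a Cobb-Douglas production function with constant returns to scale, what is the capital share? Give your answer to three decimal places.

gY = gA + α·gK + (1−α)·gL, so gY − gA − gL = α(gK − gL).
1.8 − 1.6 − 1.5 = α × (-1.4 − 1.5).
-1.3 = -2.9 α, so α = 0.44828.

α = 0.448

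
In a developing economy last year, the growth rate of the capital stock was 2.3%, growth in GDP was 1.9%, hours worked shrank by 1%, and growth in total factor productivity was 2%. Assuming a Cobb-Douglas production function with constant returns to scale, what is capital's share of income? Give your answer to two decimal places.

gY = gA + α·gK + (1−α)·gL, so gY − gA − gL = α(gK − gL).
1.9 − 2 + 1 = α × (2.3 − (-1)).
0.9 = 3.3 α, so α = 0.2727.

Capital's share of income is 0.27.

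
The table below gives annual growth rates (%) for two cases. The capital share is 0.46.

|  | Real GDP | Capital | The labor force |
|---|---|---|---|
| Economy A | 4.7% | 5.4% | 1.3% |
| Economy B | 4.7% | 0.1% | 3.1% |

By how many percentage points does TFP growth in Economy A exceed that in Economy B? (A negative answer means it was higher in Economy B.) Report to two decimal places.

-1.47 percentage points

Labor's share = 1 − 0.46 = 0.54.
Economy A: TFP = 4.7 − 2.484 − 0.702 = 1.514%.
Economy B: TFP = 4.7 − 0.046 − 1.674 = 2.98%.
Difference = 1.514 − (2.98) = -1.466 pp.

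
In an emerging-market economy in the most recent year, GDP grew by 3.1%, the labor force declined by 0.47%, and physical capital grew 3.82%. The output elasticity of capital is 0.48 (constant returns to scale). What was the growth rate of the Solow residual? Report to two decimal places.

The Solow residual growth was 1.51%.

Labor's share = 1 − 0.48 = 0.52.
Physical capital: 0.48 × 3.82 = 1.8336 pp.
The labor force: 0.52 × (-0.47) = -0.2444 pp.
TFP growth = 3.1 − 1.5892 = 1.5108%.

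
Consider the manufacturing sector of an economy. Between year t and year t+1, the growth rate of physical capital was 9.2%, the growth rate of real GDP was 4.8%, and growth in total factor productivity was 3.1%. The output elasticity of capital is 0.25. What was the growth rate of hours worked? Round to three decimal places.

-0.800%

Labor's share = 1 − 0.25 = 0.75.
gY = gA + 0.25×9.2 + 0.75×g.
0.75×g = 4.8 − 3.1 − 2.3 = -0.6.
g = -0.6 / 0.75 = -0.8%.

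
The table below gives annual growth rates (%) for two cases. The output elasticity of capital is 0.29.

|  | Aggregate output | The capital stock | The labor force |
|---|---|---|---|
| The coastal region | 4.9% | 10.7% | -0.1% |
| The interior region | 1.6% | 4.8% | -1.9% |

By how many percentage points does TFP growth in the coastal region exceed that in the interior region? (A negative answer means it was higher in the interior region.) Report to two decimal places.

0.31 percentage points

Labor's share = 1 − 0.29 = 0.71.
The coastal region: TFP = 4.9 − 3.103 + 0.071 = 1.868%.
The interior region: TFP = 1.6 − 1.392 + 1.349 = 1.557%.
Difference = 1.868 − (1.557) = 0.311 pp.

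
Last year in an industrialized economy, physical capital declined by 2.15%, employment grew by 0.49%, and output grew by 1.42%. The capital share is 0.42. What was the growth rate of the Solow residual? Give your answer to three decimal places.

2.039%

Labor's share = 1 − 0.42 = 0.58.
Physical capital: 0.42 × (-2.15) = -0.903 pp.
Employment: 0.58 × 0.49 = 0.2842 pp.
TFP growth = 1.42 + 0.6188 = 2.0388%.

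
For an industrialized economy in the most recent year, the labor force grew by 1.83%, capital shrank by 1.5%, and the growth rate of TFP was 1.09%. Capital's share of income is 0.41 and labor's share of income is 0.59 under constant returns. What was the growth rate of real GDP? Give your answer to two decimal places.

Labor's share = 1 − 0.41 = 0.59.
Capital: 0.41 × (-1.5) = -0.615 pp.
The labor force: 0.59 × 1.83 = 1.0797 pp.
Output growth = 1.09 + 0.4647 = 1.5547%.

1.55%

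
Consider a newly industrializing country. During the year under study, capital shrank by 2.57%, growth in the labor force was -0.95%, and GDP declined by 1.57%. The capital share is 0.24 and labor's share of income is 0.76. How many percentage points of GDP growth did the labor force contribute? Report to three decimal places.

-0.722 percentage points

Labor's share = 1 − 0.24 = 0.76.
Contribution = share × growth = 0.76 × (-0.95) = -0.722 pp.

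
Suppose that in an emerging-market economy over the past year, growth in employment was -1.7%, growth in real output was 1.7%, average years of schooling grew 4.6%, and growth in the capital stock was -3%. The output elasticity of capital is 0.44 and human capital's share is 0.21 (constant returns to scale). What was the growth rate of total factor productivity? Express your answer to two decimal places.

Total factor productivity grew 2.65%.

Labor's share = 1 − 0.44 − 0.21 = 0.35.
The capital stock: 0.44 × (-3) = -1.32 pp.
Average years of schooling: 0.21 × 4.6 = 0.966 pp.
Employment: 0.35 × (-1.7) = -0.595 pp.
TFP growth = 1.7 + 0.949 = 2.649%.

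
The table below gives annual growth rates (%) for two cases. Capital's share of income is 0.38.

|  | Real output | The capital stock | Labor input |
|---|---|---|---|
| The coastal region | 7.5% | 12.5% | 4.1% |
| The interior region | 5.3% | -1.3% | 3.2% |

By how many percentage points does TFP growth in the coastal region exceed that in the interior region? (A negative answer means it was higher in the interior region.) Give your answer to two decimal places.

Labor's share = 1 − 0.38 = 0.62.
The coastal region: TFP = 7.5 − 4.75 − 2.542 = 0.208%.
The interior region: TFP = 5.3 + 0.494 − 1.984 = 3.81%.
Difference = 0.208 − (3.81) = -3.602 pp.

-3.60 percentage points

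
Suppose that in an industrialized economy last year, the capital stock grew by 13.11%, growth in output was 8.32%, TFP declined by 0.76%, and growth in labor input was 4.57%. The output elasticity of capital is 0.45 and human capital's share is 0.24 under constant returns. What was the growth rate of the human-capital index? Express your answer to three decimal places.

7.349%

Labor's share = 1 − 0.45 − 0.24 = 0.31.
gY = gA + 0.45×13.11 + 0.31×4.57 + 0.24×g.
0.24×g = 8.32 + 0.76 − 7.3162 = 1.7638.
g = 1.7638 / 0.24 = 7.34917%.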